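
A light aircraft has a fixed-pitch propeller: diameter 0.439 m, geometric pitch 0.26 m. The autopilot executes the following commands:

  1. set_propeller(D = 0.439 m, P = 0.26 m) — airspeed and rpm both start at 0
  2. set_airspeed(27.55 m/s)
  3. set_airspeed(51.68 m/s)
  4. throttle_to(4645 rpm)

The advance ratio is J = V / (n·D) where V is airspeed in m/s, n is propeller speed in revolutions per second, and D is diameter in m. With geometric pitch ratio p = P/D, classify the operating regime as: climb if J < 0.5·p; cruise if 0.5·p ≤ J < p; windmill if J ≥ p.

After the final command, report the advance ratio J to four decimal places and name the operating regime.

set_propeller: D = 0.439 m, P = 0.26 m (p = P/D = 0.592255); state ← (V=0, rpm=0)
set_airspeed(27.55): V ← 27.55 m/s
set_airspeed(51.68): V ← 51.68 m/s
throttle_to(4645): rpm ← 4645
final state: V = 51.68 m/s, rpm = 4645 → n = rpm/60 = 77.416667 rev/s
J = V / (n·D) = 51.68 / (77.416667 × 0.439) = 1.520630
regime bands: climb J<0.2961 | cruise [0.2961, 0.5923) | windmill J≥0.5923
J = 1.5206 → windmill

J = 1.5206, regime = windmill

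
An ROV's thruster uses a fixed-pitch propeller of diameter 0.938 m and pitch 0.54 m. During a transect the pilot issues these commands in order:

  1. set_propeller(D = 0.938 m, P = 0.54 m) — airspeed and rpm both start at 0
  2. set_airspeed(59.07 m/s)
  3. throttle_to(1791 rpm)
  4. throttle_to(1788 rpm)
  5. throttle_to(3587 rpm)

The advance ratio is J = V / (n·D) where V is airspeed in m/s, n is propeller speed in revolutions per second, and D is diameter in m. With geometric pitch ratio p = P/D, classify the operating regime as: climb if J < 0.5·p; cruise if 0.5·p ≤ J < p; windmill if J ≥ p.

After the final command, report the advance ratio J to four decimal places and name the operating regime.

J = 1.0534, regime = windmill

set_propeller: D = 0.938 m, P = 0.54 m (p = P/D = 0.575693); state ← (V=0, rpm=0)
set_airspeed(59.07): V ← 59.07 m/s
throttle_to(1791): rpm ← 1791
throttle_to(1788): rpm ← 1788
throttle_to(3587): rpm ← 3587
final state: V = 59.07 m/s, rpm = 3587 → n = rpm/60 = 59.783333 rev/s
J = V / (n·D) = 59.07 / (59.783333 × 0.938) = 1.053377
regime bands: climb J<0.2878 | cruise [0.2878, 0.5757) | windmill J≥0.5757
J = 1.0534 → windmill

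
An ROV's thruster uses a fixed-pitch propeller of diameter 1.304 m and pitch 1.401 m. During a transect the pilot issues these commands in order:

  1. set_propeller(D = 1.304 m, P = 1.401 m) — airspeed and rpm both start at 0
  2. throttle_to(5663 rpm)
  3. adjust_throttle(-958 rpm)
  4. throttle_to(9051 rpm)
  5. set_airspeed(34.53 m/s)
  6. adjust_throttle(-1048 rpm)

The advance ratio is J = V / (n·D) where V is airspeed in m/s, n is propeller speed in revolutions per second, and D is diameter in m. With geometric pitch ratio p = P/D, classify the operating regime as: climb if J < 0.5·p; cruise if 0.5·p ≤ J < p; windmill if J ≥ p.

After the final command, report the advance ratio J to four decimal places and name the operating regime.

J = 0.1985, regime = climb

set_propeller: D = 1.304 m, P = 1.401 m (p = P/D = 1.074387); state ← (V=0, rpm=0)
throttle_to(5663): rpm ← 5663
adjust_throttle(-958): rpm ← 5663 -958 = 4705
throttle_to(9051): rpm ← 9051
set_airspeed(34.53): V ← 34.53 m/s
adjust_throttle(-1048): rpm ← 9051 -1048 = 8003
final state: V = 34.53 m/s, rpm = 8003 → n = rpm/60 = 133.383333 rev/s
J = V / (n·D) = 34.53 / (133.383333 × 1.304) = 0.198526
regime bands: climb J<0.5372 | cruise [0.5372, 1.0744) | windmill J≥1.0744
J = 0.1985 → climb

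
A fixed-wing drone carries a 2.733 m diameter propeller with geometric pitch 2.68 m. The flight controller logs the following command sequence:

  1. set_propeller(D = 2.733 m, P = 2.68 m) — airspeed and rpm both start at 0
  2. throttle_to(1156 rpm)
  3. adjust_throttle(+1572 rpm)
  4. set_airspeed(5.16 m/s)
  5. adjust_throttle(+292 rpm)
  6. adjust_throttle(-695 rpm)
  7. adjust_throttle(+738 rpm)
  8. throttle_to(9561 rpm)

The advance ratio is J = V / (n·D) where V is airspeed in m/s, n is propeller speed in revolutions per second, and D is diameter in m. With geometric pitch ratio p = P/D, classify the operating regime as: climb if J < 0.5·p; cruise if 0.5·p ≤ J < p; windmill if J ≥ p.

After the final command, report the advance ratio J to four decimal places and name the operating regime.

J = 0.0118, regime = climb

set_propeller: D = 2.733 m, P = 2.68 m (p = P/D = 0.980607); state ← (V=0, rpm=0)
throttle_to(1156): rpm ← 1156
adjust_throttle(+1572): rpm ← 1156 +1572 = 2728
set_airspeed(5.16): V ← 5.16 m/s
adjust_throttle(+292): rpm ← 2728 +292 = 3020
adjust_throttle(-695): rpm ← 3020 -695 = 2325
adjust_throttle(+738): rpm ← 2325 +738 = 3063
throttle_to(9561): rpm ← 9561
final state: V = 5.16 m/s, rpm = 9561 → n = rpm/60 = 159.350000 rev/s
J = V / (n·D) = 5.16 / (159.350000 × 2.733) = 0.011848
regime bands: climb J<0.4903 | cruise [0.4903, 0.9806) | windmill J≥0.9806
J = 0.0118 → climb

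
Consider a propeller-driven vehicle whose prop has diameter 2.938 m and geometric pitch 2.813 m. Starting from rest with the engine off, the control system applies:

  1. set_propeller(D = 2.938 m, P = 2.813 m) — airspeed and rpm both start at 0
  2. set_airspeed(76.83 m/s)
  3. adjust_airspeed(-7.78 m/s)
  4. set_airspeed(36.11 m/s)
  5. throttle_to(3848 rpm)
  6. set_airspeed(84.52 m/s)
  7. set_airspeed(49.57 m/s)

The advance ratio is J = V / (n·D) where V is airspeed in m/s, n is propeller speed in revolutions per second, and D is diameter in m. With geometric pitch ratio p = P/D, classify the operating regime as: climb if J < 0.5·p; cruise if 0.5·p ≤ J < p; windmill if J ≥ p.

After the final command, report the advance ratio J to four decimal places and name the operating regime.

J = 0.2631, regime = climb

set_propeller: D = 2.938 m, P = 2.813 m (p = P/D = 0.957454); state ← (V=0, rpm=0)
set_airspeed(76.83): V ← 76.83 m/s
adjust_airspeed(-7.78): V ← 76.83 -7.78 = 69.05 m/s
set_airspeed(36.11): V ← 36.11 m/s
throttle_to(3848): rpm ← 3848
set_airspeed(84.52): V ← 84.52 m/s
set_airspeed(49.57): V ← 49.57 m/s
final state: V = 49.57 m/s, rpm = 3848 → n = rpm/60 = 64.133333 rev/s
J = V / (n·D) = 49.57 / (64.133333 × 2.938) = 0.263077
regime bands: climb J<0.4787 | cruise [0.4787, 0.9575) | windmill J≥0.9575
J = 0.2631 → climb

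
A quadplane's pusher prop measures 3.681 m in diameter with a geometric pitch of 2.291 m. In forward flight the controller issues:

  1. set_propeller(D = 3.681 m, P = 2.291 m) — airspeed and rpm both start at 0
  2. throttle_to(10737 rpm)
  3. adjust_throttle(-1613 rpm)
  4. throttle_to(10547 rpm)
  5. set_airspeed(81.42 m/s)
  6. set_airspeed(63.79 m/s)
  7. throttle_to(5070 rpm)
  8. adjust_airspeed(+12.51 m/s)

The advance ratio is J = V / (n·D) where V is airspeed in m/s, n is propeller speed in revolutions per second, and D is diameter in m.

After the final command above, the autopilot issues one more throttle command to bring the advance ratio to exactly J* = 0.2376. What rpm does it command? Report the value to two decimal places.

set_propeller: D = 3.681 m, P = 2.291 m (p = P/D = 0.622385); state ← (V=0, rpm=0)
throttle_to(10737): rpm ← 10737
adjust_throttle(-1613): rpm ← 10737 -1613 = 9124
throttle_to(10547): rpm ← 10547
set_airspeed(81.42): V ← 81.42 m/s
set_airspeed(63.79): V ← 63.79 m/s
throttle_to(5070): rpm ← 5070
adjust_airspeed(+12.51): V ← 63.79 +12.51 = 76.3 m/s
final state: V = 76.3 m/s, rpm = 5070 → n = rpm/60 = 84.500000 rev/s
target J* = 0.2376; solve J* = V/(n·D) for n: n = V/(J*·D) = 76.3/(0.2376 × 3.681) = 87.239323 rev/s
rpm = 60·n = 5234.359350

rpm = 5234.36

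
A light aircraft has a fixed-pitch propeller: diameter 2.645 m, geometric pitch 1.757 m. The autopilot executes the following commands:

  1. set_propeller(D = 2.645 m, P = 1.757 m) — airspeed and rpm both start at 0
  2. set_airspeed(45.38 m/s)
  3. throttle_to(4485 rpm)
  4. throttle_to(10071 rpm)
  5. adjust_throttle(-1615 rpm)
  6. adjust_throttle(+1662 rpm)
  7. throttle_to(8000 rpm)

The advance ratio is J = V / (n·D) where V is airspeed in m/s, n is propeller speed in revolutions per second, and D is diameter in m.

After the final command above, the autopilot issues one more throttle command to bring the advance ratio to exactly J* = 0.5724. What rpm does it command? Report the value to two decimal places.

rpm = 1798.42

set_propeller: D = 2.645 m, P = 1.757 m (p = P/D = 0.664272); state ← (V=0, rpm=0)
set_airspeed(45.38): V ← 45.38 m/s
throttle_to(4485): rpm ← 4485
throttle_to(10071): rpm ← 10071
adjust_throttle(-1615): rpm ← 10071 -1615 = 8456
adjust_throttle(+1662): rpm ← 8456 +1662 = 10118
throttle_to(8000): rpm ← 8000
final state: V = 45.38 m/s, rpm = 8000 → n = rpm/60 = 133.333333 rev/s
target J* = 0.5724; solve J* = V/(n·D) for n: n = V/(J*·D) = 45.38/(0.5724 × 2.645) = 29.973620 rev/s
rpm = 60·n = 1798.417171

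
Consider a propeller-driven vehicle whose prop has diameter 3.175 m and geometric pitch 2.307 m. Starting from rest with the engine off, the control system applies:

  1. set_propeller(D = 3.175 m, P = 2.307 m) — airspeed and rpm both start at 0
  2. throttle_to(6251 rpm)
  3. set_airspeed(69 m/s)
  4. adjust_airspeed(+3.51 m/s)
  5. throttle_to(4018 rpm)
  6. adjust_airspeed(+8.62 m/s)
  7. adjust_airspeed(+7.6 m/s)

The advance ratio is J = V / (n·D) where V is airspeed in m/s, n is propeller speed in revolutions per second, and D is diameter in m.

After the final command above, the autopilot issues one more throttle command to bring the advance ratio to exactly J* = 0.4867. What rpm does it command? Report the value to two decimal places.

rpm = 3445.22

set_propeller: D = 3.175 m, P = 2.307 m (p = P/D = 0.726614); state ← (V=0, rpm=0)
throttle_to(6251): rpm ← 6251
set_airspeed(69): V ← 69 m/s
adjust_airspeed(+3.51): V ← 69 +3.51 = 72.51 m/s
throttle_to(4018): rpm ← 4018
adjust_airspeed(+8.62): V ← 72.51 +8.62 = 81.13 m/s
adjust_airspeed(+7.6): V ← 81.13 +7.6 = 88.73 m/s
final state: V = 88.73 m/s, rpm = 4018 → n = rpm/60 = 66.966667 rev/s
target J* = 0.4867; solve J* = V/(n·D) for n: n = V/(J*·D) = 88.73/(0.4867 × 3.175) = 57.420293 rev/s
rpm = 60·n = 3445.217591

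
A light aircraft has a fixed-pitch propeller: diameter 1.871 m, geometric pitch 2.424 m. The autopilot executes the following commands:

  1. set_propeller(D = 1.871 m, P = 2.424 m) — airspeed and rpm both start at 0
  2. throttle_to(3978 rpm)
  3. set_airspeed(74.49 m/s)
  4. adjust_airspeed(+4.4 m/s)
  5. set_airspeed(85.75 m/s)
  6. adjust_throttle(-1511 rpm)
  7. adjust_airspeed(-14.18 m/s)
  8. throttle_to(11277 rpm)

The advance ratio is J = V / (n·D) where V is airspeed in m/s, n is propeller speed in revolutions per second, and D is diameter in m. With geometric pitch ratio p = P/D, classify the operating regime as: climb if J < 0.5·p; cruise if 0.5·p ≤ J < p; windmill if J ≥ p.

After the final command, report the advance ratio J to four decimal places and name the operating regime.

set_propeller: D = 1.871 m, P = 2.424 m (p = P/D = 1.295564); state ← (V=0, rpm=0)
throttle_to(3978): rpm ← 3978
set_airspeed(74.49): V ← 74.49 m/s
adjust_airspeed(+4.4): V ← 74.49 +4.4 = 78.89 m/s
set_airspeed(85.75): V ← 85.75 m/s
adjust_throttle(-1511): rpm ← 3978 -1511 = 2467
adjust_airspeed(-14.18): V ← 85.75 -14.18 = 71.57 m/s
throttle_to(11277): rpm ← 11277
final state: V = 71.57 m/s, rpm = 11277 → n = rpm/60 = 187.950000 rev/s
J = V / (n·D) = 71.57 / (187.950000 × 1.871) = 0.203524
regime bands: climb J<0.6478 | cruise [0.6478, 1.2956) | windmill J≥1.2956
J = 0.2035 → climb

J = 0.2035, regime = climb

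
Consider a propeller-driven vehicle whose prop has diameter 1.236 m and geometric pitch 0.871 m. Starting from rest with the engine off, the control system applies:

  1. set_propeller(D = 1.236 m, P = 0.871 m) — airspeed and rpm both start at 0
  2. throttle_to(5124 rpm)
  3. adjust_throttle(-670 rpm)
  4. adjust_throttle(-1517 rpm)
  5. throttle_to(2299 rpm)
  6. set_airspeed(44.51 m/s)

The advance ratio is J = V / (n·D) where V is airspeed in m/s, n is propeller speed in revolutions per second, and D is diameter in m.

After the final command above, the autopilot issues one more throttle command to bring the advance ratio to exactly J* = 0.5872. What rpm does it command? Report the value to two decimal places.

rpm = 3679.63

set_propeller: D = 1.236 m, P = 0.871 m (p = P/D = 0.704693); state ← (V=0, rpm=0)
throttle_to(5124): rpm ← 5124
adjust_throttle(-670): rpm ← 5124 -670 = 4454
adjust_throttle(-1517): rpm ← 4454 -1517 = 2937
throttle_to(2299): rpm ← 2299
set_airspeed(44.51): V ← 44.51 m/s
final state: V = 44.51 m/s, rpm = 2299 → n = rpm/60 = 38.316667 rev/s
target J* = 0.5872; solve J* = V/(n·D) for n: n = V/(J*·D) = 44.51/(0.5872 × 1.236) = 61.327192 rev/s
rpm = 60·n = 3679.631491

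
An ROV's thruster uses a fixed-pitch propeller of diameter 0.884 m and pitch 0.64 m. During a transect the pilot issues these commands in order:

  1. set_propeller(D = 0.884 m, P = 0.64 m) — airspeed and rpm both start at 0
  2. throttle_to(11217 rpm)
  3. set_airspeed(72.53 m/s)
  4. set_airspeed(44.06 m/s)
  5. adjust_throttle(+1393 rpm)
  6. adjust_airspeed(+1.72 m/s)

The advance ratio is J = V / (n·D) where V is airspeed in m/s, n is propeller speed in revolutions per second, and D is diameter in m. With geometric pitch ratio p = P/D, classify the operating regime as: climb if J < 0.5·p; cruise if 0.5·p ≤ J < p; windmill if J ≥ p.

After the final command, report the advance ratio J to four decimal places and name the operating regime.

J = 0.2464, regime = climb

set_propeller: D = 0.884 m, P = 0.64 m (p = P/D = 0.723982); state ← (V=0, rpm=0)
throttle_to(11217): rpm ← 11217
set_airspeed(72.53): V ← 72.53 m/s
set_airspeed(44.06): V ← 44.06 m/s
adjust_throttle(+1393): rpm ← 11217 +1393 = 12610
adjust_airspeed(+1.72): V ← 44.06 +1.72 = 45.78 m/s
final state: V = 45.78 m/s, rpm = 12610 → n = rpm/60 = 210.166667 rev/s
J = V / (n·D) = 45.78 / (210.166667 × 0.884) = 0.246411
regime bands: climb J<0.3620 | cruise [0.3620, 0.7240) | windmill J≥0.7240
J = 0.2464 → climb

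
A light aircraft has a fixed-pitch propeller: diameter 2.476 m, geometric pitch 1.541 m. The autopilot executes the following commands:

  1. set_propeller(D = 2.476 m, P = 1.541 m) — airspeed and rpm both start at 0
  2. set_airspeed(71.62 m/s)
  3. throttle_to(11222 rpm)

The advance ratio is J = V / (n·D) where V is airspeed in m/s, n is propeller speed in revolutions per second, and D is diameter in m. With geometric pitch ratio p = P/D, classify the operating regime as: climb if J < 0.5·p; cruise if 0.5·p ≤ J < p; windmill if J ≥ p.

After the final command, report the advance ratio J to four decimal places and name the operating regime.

J = 0.1547, regime = climb

set_propeller: D = 2.476 m, P = 1.541 m (p = P/D = 0.622375); state ← (V=0, rpm=0)
set_airspeed(71.62): V ← 71.62 m/s
throttle_to(11222): rpm ← 11222
final state: V = 71.62 m/s, rpm = 11222 → n = rpm/60 = 187.033333 rev/s
J = V / (n·D) = 71.62 / (187.033333 × 2.476) = 0.154655
regime bands: climb J<0.3112 | cruise [0.3112, 0.6224) | windmill J≥0.6224
J = 0.1547 → climb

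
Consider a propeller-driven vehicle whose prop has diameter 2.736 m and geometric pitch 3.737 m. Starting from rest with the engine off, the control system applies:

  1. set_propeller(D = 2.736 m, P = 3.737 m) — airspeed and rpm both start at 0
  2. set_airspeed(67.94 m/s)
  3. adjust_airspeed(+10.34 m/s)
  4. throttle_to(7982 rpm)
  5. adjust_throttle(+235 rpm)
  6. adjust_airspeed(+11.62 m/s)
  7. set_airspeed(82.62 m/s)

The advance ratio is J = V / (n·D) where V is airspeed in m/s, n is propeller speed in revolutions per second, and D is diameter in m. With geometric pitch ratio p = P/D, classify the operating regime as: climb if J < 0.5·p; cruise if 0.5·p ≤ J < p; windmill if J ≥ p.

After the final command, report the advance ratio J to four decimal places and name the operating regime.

J = 0.2205, regime = climb

set_propeller: D = 2.736 m, P = 3.737 m (p = P/D = 1.365863); state ← (V=0, rpm=0)
set_airspeed(67.94): V ← 67.94 m/s
adjust_airspeed(+10.34): V ← 67.94 +10.34 = 78.28 m/s
throttle_to(7982): rpm ← 7982
adjust_throttle(+235): rpm ← 7982 +235 = 8217
adjust_airspeed(+11.62): V ← 78.28 +11.62 = 89.9 m/s
set_airspeed(82.62): V ← 82.62 m/s
final state: V = 82.62 m/s, rpm = 8217 → n = rpm/60 = 136.950000 rev/s
J = V / (n·D) = 82.62 / (136.950000 × 2.736) = 0.220499
regime bands: climb J<0.6829 | cruise [0.6829, 1.3659) | windmill J≥1.3659
J = 0.2205 → climb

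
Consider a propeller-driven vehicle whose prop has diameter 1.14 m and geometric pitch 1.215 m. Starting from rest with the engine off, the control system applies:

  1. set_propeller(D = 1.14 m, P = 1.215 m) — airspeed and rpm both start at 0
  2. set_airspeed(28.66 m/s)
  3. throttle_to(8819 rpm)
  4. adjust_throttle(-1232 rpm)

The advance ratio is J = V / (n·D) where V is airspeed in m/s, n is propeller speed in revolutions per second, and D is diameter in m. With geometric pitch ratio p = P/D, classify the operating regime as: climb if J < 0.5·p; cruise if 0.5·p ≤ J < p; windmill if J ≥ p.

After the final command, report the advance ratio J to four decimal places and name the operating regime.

J = 0.1988, regime = climb

set_propeller: D = 1.14 m, P = 1.215 m (p = P/D = 1.065789); state ← (V=0, rpm=0)
set_airspeed(28.66): V ← 28.66 m/s
throttle_to(8819): rpm ← 8819
adjust_throttle(-1232): rpm ← 8819 -1232 = 7587
final state: V = 28.66 m/s, rpm = 7587 → n = rpm/60 = 126.450000 rev/s
J = V / (n·D) = 28.66 / (126.450000 × 1.14) = 0.198817
regime bands: climb J<0.5329 | cruise [0.5329, 1.0658) | windmill J≥1.0658
J = 0.1988 → climb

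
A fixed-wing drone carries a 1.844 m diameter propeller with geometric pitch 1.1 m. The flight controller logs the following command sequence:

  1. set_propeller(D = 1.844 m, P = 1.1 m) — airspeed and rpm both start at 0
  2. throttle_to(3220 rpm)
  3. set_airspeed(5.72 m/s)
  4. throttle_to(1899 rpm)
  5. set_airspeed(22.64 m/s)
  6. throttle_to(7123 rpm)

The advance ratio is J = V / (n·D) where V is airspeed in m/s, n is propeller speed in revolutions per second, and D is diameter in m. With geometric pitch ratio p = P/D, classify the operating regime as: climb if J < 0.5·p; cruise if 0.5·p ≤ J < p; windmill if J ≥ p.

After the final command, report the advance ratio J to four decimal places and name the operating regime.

set_propeller: D = 1.844 m, P = 1.1 m (p = P/D = 0.596529); state ← (V=0, rpm=0)
throttle_to(3220): rpm ← 3220
set_airspeed(5.72): V ← 5.72 m/s
throttle_to(1899): rpm ← 1899
set_airspeed(22.64): V ← 22.64 m/s
throttle_to(7123): rpm ← 7123
final state: V = 22.64 m/s, rpm = 7123 → n = rpm/60 = 118.716667 rev/s
J = V / (n·D) = 22.64 / (118.716667 × 1.844) = 0.103420
regime bands: climb J<0.2983 | cruise [0.2983, 0.5965) | windmill J≥0.5965
J = 0.1034 → climb

J = 0.1034, regime = climb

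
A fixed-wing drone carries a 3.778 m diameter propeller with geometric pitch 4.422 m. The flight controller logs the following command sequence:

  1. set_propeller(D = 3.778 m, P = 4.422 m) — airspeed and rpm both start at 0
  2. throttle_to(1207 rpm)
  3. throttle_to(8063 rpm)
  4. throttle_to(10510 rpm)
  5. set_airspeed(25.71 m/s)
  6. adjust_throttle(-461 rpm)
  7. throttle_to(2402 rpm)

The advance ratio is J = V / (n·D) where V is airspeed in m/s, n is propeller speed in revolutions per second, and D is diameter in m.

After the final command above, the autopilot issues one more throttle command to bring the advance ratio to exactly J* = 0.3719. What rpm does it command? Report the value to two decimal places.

set_propeller: D = 3.778 m, P = 4.422 m (p = P/D = 1.170461); state ← (V=0, rpm=0)
throttle_to(1207): rpm ← 1207
throttle_to(8063): rpm ← 8063
throttle_to(10510): rpm ← 10510
set_airspeed(25.71): V ← 25.71 m/s
adjust_throttle(-461): rpm ← 10510 -461 = 10049
throttle_to(2402): rpm ← 2402
final state: V = 25.71 m/s, rpm = 2402 → n = rpm/60 = 40.033333 rev/s
target J* = 0.3719; solve J* = V/(n·D) for n: n = V/(J*·D) = 25.71/(0.3719 × 3.778) = 18.298435 rev/s
rpm = 60·n = 1097.906093

rpm = 1097.91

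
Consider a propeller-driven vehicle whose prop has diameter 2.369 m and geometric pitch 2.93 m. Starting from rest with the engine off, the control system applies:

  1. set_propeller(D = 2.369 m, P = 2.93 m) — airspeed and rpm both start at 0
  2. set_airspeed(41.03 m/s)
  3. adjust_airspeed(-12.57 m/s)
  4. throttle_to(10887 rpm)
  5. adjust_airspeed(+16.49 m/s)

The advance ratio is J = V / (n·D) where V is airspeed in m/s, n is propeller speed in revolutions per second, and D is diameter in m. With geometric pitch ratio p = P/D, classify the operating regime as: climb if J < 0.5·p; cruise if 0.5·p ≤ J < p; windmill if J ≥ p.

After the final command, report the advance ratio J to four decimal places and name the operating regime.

J = 0.1046, regime = climb

set_propeller: D = 2.369 m, P = 2.93 m (p = P/D = 1.236809); state ← (V=0, rpm=0)
set_airspeed(41.03): V ← 41.03 m/s
adjust_airspeed(-12.57): V ← 41.03 -12.57 = 28.46 m/s
throttle_to(10887): rpm ← 10887
adjust_airspeed(+16.49): V ← 28.46 +16.49 = 44.95 m/s
final state: V = 44.95 m/s, rpm = 10887 → n = rpm/60 = 181.450000 rev/s
J = V / (n·D) = 44.95 / (181.450000 × 2.369) = 0.104570
regime bands: climb J<0.6184 | cruise [0.6184, 1.2368) | windmill J≥1.2368
J = 0.1046 → climb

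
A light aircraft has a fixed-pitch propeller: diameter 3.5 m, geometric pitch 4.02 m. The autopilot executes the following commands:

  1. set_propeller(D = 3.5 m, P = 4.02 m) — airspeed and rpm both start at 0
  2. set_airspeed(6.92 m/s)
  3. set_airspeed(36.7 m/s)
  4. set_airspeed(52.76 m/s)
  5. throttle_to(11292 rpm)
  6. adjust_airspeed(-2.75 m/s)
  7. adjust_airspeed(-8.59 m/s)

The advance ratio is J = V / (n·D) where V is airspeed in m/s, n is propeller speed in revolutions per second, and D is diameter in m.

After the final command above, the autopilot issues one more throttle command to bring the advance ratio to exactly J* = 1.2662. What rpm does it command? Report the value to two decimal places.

rpm = 560.78

set_propeller: D = 3.5 m, P = 4.02 m (p = P/D = 1.148571); state ← (V=0, rpm=0)
set_airspeed(6.92): V ← 6.92 m/s
set_airspeed(36.7): V ← 36.7 m/s
set_airspeed(52.76): V ← 52.76 m/s
throttle_to(11292): rpm ← 11292
adjust_airspeed(-2.75): V ← 52.76 -2.75 = 50.01 m/s
adjust_airspeed(-8.59): V ← 50.01 -8.59 = 41.42 m/s
final state: V = 41.42 m/s, rpm = 11292 → n = rpm/60 = 188.200000 rev/s
target J* = 1.2662; solve J* = V/(n·D) for n: n = V/(J*·D) = 41.42/(1.2662 × 3.5) = 9.346301 rev/s
rpm = 60·n = 560.778031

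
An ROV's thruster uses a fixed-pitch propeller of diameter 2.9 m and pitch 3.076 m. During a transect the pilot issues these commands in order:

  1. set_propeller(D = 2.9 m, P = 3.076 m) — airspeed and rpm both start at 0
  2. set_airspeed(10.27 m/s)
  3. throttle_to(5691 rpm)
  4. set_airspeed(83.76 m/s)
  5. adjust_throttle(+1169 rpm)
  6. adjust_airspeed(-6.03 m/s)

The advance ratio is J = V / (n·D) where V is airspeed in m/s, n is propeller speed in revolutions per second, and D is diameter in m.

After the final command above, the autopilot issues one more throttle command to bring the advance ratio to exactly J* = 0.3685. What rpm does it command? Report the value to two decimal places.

set_propeller: D = 2.9 m, P = 3.076 m (p = P/D = 1.060690); state ← (V=0, rpm=0)
set_airspeed(10.27): V ← 10.27 m/s
throttle_to(5691): rpm ← 5691
set_airspeed(83.76): V ← 83.76 m/s
adjust_throttle(+1169): rpm ← 5691 +1169 = 6860
adjust_airspeed(-6.03): V ← 83.76 -6.03 = 77.73 m/s
final state: V = 77.73 m/s, rpm = 6860 → n = rpm/60 = 114.333333 rev/s
target J* = 0.3685; solve J* = V/(n·D) for n: n = V/(J*·D) = 77.73/(0.3685 × 2.9) = 72.736630 rev/s
rpm = 60·n = 4364.197820

rpm = 4364.20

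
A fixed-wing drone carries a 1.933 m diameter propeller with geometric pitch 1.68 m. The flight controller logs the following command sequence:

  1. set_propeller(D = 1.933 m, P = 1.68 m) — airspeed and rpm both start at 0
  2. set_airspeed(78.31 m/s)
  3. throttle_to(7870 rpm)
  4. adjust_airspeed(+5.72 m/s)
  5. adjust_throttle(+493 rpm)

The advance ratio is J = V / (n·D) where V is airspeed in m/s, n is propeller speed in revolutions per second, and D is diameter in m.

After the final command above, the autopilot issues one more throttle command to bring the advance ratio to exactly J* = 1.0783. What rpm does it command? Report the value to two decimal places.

rpm = 2418.88

set_propeller: D = 1.933 m, P = 1.68 m (p = P/D = 0.869115); state ← (V=0, rpm=0)
set_airspeed(78.31): V ← 78.31 m/s
throttle_to(7870): rpm ← 7870
adjust_airspeed(+5.72): V ← 78.31 +5.72 = 84.03 m/s
adjust_throttle(+493): rpm ← 7870 +493 = 8363
final state: V = 84.03 m/s, rpm = 8363 → n = rpm/60 = 139.383333 rev/s
target J* = 1.0783; solve J* = V/(n·D) for n: n = V/(J*·D) = 84.03/(1.0783 × 1.933) = 40.314651 rev/s
rpm = 60·n = 2418.879059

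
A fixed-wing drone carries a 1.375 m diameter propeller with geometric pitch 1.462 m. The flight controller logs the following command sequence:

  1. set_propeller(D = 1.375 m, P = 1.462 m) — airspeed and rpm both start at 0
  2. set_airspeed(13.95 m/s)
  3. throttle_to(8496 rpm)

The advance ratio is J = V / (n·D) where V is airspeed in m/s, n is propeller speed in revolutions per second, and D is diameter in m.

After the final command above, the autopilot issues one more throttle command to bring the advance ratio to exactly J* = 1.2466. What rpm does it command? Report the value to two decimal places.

set_propeller: D = 1.375 m, P = 1.462 m (p = P/D = 1.063273); state ← (V=0, rpm=0)
set_airspeed(13.95): V ← 13.95 m/s
throttle_to(8496): rpm ← 8496
final state: V = 13.95 m/s, rpm = 8496 → n = rpm/60 = 141.600000 rev/s
target J* = 1.2466; solve J* = V/(n·D) for n: n = V/(J*·D) = 13.95/(1.2466 × 1.375) = 8.138500 rev/s
rpm = 60·n = 488.310021

rpm = 488.31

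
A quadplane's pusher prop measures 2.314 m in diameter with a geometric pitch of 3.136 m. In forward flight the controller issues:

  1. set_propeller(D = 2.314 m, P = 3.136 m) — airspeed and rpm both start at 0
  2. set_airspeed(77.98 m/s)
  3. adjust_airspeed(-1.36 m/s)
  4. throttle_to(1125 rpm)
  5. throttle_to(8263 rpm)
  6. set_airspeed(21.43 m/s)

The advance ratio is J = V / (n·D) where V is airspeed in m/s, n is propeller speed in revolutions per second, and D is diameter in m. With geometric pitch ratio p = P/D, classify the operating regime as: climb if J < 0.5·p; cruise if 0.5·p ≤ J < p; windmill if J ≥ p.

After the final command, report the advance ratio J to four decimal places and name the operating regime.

J = 0.0672, regime = climb

set_propeller: D = 2.314 m, P = 3.136 m (p = P/D = 1.355229); state ← (V=0, rpm=0)
set_airspeed(77.98): V ← 77.98 m/s
adjust_airspeed(-1.36): V ← 77.98 -1.36 = 76.62 m/s
throttle_to(1125): rpm ← 1125
throttle_to(8263): rpm ← 8263
set_airspeed(21.43): V ← 21.43 m/s
final state: V = 21.43 m/s, rpm = 8263 → n = rpm/60 = 137.716667 rev/s
J = V / (n·D) = 21.43 / (137.716667 × 2.314) = 0.067247
regime bands: climb J<0.6776 | cruise [0.6776, 1.3552) | windmill J≥1.3552
J = 0.0672 → climb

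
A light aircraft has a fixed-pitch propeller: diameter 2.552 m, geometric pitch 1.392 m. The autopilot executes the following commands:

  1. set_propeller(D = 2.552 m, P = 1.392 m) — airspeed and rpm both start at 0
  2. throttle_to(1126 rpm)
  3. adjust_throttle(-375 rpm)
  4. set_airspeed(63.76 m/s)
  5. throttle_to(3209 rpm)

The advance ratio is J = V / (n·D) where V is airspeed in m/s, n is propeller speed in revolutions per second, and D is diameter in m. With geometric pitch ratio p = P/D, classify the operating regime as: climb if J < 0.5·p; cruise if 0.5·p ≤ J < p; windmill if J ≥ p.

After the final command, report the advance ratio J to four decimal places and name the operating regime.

J = 0.4671, regime = cruise

set_propeller: D = 2.552 m, P = 1.392 m (p = P/D = 0.545455); state ← (V=0, rpm=0)
throttle_to(1126): rpm ← 1126
adjust_throttle(-375): rpm ← 1126 -375 = 751
set_airspeed(63.76): V ← 63.76 m/s
throttle_to(3209): rpm ← 3209
final state: V = 63.76 m/s, rpm = 3209 → n = rpm/60 = 53.483333 rev/s
J = V / (n·D) = 63.76 / (53.483333 × 2.552) = 0.467142
regime bands: climb J<0.2727 | cruise [0.2727, 0.5455) | windmill J≥0.5455
J = 0.4671 → cruise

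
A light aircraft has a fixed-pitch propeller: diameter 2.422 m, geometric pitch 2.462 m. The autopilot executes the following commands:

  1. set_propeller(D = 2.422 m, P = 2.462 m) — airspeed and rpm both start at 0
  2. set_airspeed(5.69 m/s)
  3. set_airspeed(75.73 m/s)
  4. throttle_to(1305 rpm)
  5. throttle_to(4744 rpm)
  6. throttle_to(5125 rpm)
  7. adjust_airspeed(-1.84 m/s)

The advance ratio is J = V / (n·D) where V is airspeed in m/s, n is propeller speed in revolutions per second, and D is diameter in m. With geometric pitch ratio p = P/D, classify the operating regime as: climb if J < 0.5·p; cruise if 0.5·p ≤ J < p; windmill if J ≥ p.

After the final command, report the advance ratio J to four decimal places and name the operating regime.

J = 0.3572, regime = climb

set_propeller: D = 2.422 m, P = 2.462 m (p = P/D = 1.016515); state ← (V=0, rpm=0)
set_airspeed(5.69): V ← 5.69 m/s
set_airspeed(75.73): V ← 75.73 m/s
throttle_to(1305): rpm ← 1305
throttle_to(4744): rpm ← 4744
throttle_to(5125): rpm ← 5125
adjust_airspeed(-1.84): V ← 75.73 -1.84 = 73.89 m/s
final state: V = 73.89 m/s, rpm = 5125 → n = rpm/60 = 85.416667 rev/s
J = V / (n·D) = 73.89 / (85.416667 × 2.422) = 0.357165
regime bands: climb J<0.5083 | cruise [0.5083, 1.0165) | windmill J≥1.0165
J = 0.3572 → climb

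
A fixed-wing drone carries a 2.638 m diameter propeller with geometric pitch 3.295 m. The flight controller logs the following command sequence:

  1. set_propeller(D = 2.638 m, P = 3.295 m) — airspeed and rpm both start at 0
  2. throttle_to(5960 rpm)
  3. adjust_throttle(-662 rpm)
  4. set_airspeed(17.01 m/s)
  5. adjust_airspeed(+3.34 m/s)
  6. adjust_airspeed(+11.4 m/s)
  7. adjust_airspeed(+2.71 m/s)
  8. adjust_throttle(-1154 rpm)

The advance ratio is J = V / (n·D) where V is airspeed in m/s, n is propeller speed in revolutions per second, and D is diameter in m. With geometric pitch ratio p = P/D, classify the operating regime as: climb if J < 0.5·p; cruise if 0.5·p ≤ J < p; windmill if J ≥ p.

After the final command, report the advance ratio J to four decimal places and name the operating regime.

set_propeller: D = 2.638 m, P = 3.295 m (p = P/D = 1.249052); state ← (V=0, rpm=0)
throttle_to(5960): rpm ← 5960
adjust_throttle(-662): rpm ← 5960 -662 = 5298
set_airspeed(17.01): V ← 17.01 m/s
adjust_airspeed(+3.34): V ← 17.01 +3.34 = 20.35 m/s
adjust_airspeed(+11.4): V ← 20.35 +11.4 = 31.75 m/s
adjust_airspeed(+2.71): V ← 31.75 +2.71 = 34.46 m/s
adjust_throttle(-1154): rpm ← 5298 -1154 = 4144
final state: V = 34.46 m/s, rpm = 4144 → n = rpm/60 = 69.066667 rev/s
J = V / (n·D) = 34.46 / (69.066667 × 2.638) = 0.189135
regime bands: climb J<0.6245 | cruise [0.6245, 1.2491) | windmill J≥1.2491
J = 0.1891 → climb

J = 0.1891, regime = climb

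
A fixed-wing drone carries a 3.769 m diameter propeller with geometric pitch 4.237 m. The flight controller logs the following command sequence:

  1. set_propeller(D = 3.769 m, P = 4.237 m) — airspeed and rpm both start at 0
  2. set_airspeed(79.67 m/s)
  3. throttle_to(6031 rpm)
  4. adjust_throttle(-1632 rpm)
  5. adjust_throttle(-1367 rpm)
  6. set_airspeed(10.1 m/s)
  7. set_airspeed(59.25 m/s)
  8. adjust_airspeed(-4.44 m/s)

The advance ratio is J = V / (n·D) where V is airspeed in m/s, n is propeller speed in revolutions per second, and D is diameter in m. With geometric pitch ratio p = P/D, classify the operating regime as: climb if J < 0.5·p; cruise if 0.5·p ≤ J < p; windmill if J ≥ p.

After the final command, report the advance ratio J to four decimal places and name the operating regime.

set_propeller: D = 3.769 m, P = 4.237 m (p = P/D = 1.124171); state ← (V=0, rpm=0)
set_airspeed(79.67): V ← 79.67 m/s
throttle_to(6031): rpm ← 6031
adjust_throttle(-1632): rpm ← 6031 -1632 = 4399
adjust_throttle(-1367): rpm ← 4399 -1367 = 3032
set_airspeed(10.1): V ← 10.1 m/s
set_airspeed(59.25): V ← 59.25 m/s
adjust_airspeed(-4.44): V ← 59.25 -4.44 = 54.81 m/s
final state: V = 54.81 m/s, rpm = 3032 → n = rpm/60 = 50.533333 rev/s
J = V / (n·D) = 54.81 / (50.533333 × 3.769) = 0.287777
regime bands: climb J<0.5621 | cruise [0.5621, 1.1242) | windmill J≥1.1242
J = 0.2878 → climb

J = 0.2878, regime = climb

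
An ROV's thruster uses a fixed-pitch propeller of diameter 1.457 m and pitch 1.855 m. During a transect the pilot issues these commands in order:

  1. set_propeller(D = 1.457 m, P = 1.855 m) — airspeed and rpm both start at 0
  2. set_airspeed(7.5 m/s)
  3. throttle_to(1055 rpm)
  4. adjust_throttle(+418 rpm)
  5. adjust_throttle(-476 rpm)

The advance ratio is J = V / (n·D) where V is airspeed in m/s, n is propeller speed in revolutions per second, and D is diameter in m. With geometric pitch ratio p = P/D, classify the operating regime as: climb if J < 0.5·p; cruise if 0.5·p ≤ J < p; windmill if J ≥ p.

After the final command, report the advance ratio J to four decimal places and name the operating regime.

J = 0.3098, regime = climb

set_propeller: D = 1.457 m, P = 1.855 m (p = P/D = 1.273164); state ← (V=0, rpm=0)
set_airspeed(7.5): V ← 7.5 m/s
throttle_to(1055): rpm ← 1055
adjust_throttle(+418): rpm ← 1055 +418 = 1473
adjust_throttle(-476): rpm ← 1473 -476 = 997
final state: V = 7.5 m/s, rpm = 997 → n = rpm/60 = 16.616667 rev/s
J = V / (n·D) = 7.5 / (16.616667 × 1.457) = 0.309783
regime bands: climb J<0.6366 | cruise [0.6366, 1.2732) | windmill J≥1.2732
J = 0.3098 → climb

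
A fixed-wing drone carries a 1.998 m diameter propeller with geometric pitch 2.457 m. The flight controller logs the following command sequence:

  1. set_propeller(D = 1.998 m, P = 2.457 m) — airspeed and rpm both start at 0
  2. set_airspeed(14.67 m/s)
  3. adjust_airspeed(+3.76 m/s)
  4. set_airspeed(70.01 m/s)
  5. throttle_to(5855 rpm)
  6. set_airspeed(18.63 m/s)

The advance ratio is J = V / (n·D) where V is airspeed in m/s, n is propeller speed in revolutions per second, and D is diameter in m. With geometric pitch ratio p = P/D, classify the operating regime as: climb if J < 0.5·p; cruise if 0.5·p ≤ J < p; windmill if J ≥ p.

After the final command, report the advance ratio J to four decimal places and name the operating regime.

set_propeller: D = 1.998 m, P = 2.457 m (p = P/D = 1.229730); state ← (V=0, rpm=0)
set_airspeed(14.67): V ← 14.67 m/s
adjust_airspeed(+3.76): V ← 14.67 +3.76 = 18.43 m/s
set_airspeed(70.01): V ← 70.01 m/s
throttle_to(5855): rpm ← 5855
set_airspeed(18.63): V ← 18.63 m/s
final state: V = 18.63 m/s, rpm = 5855 → n = rpm/60 = 97.583333 rev/s
J = V / (n·D) = 18.63 / (97.583333 × 1.998) = 0.095552
regime bands: climb J<0.6149 | cruise [0.6149, 1.2297) | windmill J≥1.2297
J = 0.0956 → climb

J = 0.0956, regime = climb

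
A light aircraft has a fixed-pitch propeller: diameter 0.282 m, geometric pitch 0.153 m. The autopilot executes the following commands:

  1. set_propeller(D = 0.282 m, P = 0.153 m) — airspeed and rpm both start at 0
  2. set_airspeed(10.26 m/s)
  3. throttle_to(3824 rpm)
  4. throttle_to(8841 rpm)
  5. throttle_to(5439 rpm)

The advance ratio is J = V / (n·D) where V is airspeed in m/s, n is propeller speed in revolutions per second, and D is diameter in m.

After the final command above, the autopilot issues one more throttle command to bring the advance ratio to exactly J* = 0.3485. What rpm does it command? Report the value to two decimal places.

set_propeller: D = 0.282 m, P = 0.153 m (p = P/D = 0.542553); state ← (V=0, rpm=0)
set_airspeed(10.26): V ← 10.26 m/s
throttle_to(3824): rpm ← 3824
throttle_to(8841): rpm ← 8841
throttle_to(5439): rpm ← 5439
final state: V = 10.26 m/s, rpm = 5439 → n = rpm/60 = 90.650000 rev/s
target J* = 0.3485; solve J* = V/(n·D) for n: n = V/(J*·D) = 10.26/(0.3485 × 0.282) = 104.398791 rev/s
rpm = 60·n = 6263.927470

rpm = 6263.93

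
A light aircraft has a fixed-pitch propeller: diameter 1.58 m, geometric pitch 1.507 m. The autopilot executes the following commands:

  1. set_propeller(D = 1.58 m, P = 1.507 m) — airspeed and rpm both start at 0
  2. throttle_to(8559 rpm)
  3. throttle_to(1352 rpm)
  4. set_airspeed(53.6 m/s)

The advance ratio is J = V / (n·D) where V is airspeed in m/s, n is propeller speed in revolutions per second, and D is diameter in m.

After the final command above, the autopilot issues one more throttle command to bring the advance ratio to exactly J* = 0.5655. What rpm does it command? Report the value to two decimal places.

rpm = 3599.37

set_propeller: D = 1.58 m, P = 1.507 m (p = P/D = 0.953797); state ← (V=0, rpm=0)
throttle_to(8559): rpm ← 8559
throttle_to(1352): rpm ← 1352
set_airspeed(53.6): V ← 53.6 m/s
final state: V = 53.6 m/s, rpm = 1352 → n = rpm/60 = 22.533333 rev/s
target J* = 0.5655; solve J* = V/(n·D) for n: n = V/(J*·D) = 53.6/(0.5655 × 1.58) = 59.989479 rev/s
rpm = 60·n = 3599.368767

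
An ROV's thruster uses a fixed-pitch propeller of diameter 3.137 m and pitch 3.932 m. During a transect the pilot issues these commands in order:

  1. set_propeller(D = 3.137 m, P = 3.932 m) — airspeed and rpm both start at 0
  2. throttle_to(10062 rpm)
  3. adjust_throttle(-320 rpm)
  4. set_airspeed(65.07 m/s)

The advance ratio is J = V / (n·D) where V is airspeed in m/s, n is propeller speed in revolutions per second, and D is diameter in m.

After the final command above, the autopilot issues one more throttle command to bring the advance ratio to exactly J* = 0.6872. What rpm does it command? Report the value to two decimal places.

rpm = 1811.07

set_propeller: D = 3.137 m, P = 3.932 m (p = P/D = 1.253427); state ← (V=0, rpm=0)
throttle_to(10062): rpm ← 10062
adjust_throttle(-320): rpm ← 10062 -320 = 9742
set_airspeed(65.07): V ← 65.07 m/s
final state: V = 65.07 m/s, rpm = 9742 → n = rpm/60 = 162.366667 rev/s
target J* = 0.6872; solve J* = V/(n·D) for n: n = V/(J*·D) = 65.07/(0.6872 × 3.137) = 30.184441 rev/s
rpm = 60·n = 1811.066459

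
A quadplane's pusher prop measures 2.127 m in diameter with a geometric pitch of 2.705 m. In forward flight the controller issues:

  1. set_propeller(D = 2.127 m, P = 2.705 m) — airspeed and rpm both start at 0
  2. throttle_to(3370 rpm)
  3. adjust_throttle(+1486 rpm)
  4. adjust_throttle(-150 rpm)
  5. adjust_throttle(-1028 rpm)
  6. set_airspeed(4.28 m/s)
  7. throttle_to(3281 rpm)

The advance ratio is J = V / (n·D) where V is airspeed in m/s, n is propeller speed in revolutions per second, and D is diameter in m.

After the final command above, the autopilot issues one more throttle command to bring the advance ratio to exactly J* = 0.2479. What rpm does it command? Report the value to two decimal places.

rpm = 487.02

set_propeller: D = 2.127 m, P = 2.705 m (p = P/D = 1.271744); state ← (V=0, rpm=0)
throttle_to(3370): rpm ← 3370
adjust_throttle(+1486): rpm ← 3370 +1486 = 4856
adjust_throttle(-150): rpm ← 4856 -150 = 4706
adjust_throttle(-1028): rpm ← 4706 -1028 = 3678
set_airspeed(4.28): V ← 4.28 m/s
throttle_to(3281): rpm ← 3281
final state: V = 4.28 m/s, rpm = 3281 → n = rpm/60 = 54.683333 rev/s
target J* = 0.2479; solve J* = V/(n·D) for n: n = V/(J*·D) = 4.28/(0.2479 × 2.127) = 8.117079 rev/s
rpm = 60·n = 487.024717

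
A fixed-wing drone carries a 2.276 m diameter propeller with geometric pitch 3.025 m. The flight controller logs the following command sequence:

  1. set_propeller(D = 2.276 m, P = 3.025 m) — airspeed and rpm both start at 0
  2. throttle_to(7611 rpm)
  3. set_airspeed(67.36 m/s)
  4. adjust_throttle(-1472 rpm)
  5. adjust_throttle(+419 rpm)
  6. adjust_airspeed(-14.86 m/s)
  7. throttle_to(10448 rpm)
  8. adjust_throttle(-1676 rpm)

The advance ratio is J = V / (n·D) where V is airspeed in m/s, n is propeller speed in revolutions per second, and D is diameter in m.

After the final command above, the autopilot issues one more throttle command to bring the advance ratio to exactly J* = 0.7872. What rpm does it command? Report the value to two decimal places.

rpm = 1758.14

set_propeller: D = 2.276 m, P = 3.025 m (p = P/D = 1.329086); state ← (V=0, rpm=0)
throttle_to(7611): rpm ← 7611
set_airspeed(67.36): V ← 67.36 m/s
adjust_throttle(-1472): rpm ← 7611 -1472 = 6139
adjust_throttle(+419): rpm ← 6139 +419 = 6558
adjust_airspeed(-14.86): V ← 67.36 -14.86 = 52.5 m/s
throttle_to(10448): rpm ← 10448
adjust_throttle(-1676): rpm ← 10448 -1676 = 8772
final state: V = 52.5 m/s, rpm = 8772 → n = rpm/60 = 146.200000 rev/s
target J* = 0.7872; solve J* = V/(n·D) for n: n = V/(J*·D) = 52.5/(0.7872 × 2.276) = 29.302317 rev/s
rpm = 60·n = 1758.139012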